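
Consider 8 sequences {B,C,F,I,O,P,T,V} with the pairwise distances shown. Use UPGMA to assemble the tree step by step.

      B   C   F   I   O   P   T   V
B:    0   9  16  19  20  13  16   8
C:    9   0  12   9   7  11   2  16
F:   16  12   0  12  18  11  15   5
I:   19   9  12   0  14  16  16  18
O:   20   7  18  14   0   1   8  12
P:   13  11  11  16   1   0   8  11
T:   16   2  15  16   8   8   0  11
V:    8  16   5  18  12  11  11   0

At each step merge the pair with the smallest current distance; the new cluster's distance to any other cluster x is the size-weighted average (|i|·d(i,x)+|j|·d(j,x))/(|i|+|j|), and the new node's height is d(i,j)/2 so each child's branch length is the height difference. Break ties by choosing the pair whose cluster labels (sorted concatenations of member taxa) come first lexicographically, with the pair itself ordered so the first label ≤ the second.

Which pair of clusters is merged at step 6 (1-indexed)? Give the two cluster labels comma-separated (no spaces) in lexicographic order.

BFV,COPT

iteration 1: select O,P (d=1); attach at lengths (1/2, 1/2); label the merged cluster OP
  updated: d(B,OP)=33/2, d(C,OP)=9, d(F,OP)=29/2, d(I,OP)=15, d(OP,T)=8, d(OP,V)=23/2
iteration 2: select C,T (d=2); attach at lengths (1, 1); label the merged cluster CT
  updated: d(B,CT)=25/2, d(CT,F)=27/2, d(CT,I)=25/2, d(CT,OP)=17/2, d(CT,V)=27/2
iteration 3: select F,V (d=5); attach at lengths (5/2, 5/2); label the merged cluster FV
  updated: d(B,FV)=12, d(CT,FV)=27/2, d(FV,I)=15, d(FV,OP)=13
iteration 4: select CT,OP (d=17/2); attach at lengths (13/4, 15/4); label the merged cluster COPT
  updated: d(B,COPT)=29/2, d(COPT,FV)=53/4, d(COPT,I)=55/4
iteration 5: select B,FV (d=12); attach at lengths (6, 7/2); label the merged cluster BFV
  updated: d(BFV,COPT)=41/3, d(BFV,I)=49/3
iteration 6: select BFV,COPT (d=41/3); attach at lengths (5/6, 31/12); label the merged cluster BCFOPTV
  updated: d(BCFOPTV,I)=104/7
iteration 7: select BCFOPTV,I (d=104/7); attach at lengths (25/42, 52/7); label the merged cluster BCFIOPTV
final tree: (((B:6,(F:5/2,V:5/2):7/2):5/6,((C:1,T:1):13/4,(O:1/2,P:1/2):15/4):31/12):25/42,I:52/7)
total length: 3019/84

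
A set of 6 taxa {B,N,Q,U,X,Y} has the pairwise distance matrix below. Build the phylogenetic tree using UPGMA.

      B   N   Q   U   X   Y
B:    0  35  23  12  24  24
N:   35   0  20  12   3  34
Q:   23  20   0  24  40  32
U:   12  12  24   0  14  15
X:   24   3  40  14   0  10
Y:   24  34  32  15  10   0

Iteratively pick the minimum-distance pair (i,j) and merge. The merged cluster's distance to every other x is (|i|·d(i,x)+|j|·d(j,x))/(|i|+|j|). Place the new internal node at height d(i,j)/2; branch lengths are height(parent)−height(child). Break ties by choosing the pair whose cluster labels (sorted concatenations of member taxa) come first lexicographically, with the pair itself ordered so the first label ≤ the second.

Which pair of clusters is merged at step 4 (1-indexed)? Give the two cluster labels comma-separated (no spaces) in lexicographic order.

BUY,NX

step 1: merge (N,X) at d=3; branch lengths N→3/2, X→3/2; new cluster NX
  updated: d(B,NX)=59/2, d(NX,Q)=30, d(NX,U)=13, d(NX,Y)=22
step 2: merge (B,U) at d=12; branch lengths B→6, U→6; new cluster BU
  updated: d(BU,NX)=85/4, d(BU,Q)=47/2, d(BU,Y)=39/2
step 3: merge (BU,Y) at d=39/2; branch lengths BU→15/4, Y→39/4; new cluster BUY
  updated: d(BUY,NX)=43/2, d(BUY,Q)=79/3
step 4: merge (BUY,NX) at d=43/2; branch lengths BUY→1, NX→37/4; new cluster BNUXY
  updated: d(BNUXY,Q)=139/5
step 5: merge (BNUXY,Q) at d=139/5; branch lengths BNUXY→63/20, Q→139/10; new cluster BNQUXY
final tree: ((((B:6,U:6):15/4,Y:39/4):1,(N:3/2,X:3/2):37/4):63/20,Q:139/10)
total length: 279/5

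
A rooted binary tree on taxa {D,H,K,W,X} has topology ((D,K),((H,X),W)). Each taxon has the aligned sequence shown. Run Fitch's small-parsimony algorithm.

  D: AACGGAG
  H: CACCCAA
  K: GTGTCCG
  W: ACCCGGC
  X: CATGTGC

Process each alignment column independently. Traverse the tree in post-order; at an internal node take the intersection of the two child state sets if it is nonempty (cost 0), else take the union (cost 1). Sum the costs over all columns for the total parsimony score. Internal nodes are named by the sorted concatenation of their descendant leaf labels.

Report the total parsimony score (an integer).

[col 0] DK: children D:{A}, K:{G} ∪→ {A,G}; cost 1
[col 0] HX: children H:{C}, X:{C} ∩→ {C}; cost 0
[col 0] HWX: children HX:{C}, W:{A} ∪→ {A,C}; cost 1
[col 0] DHKWX: children DK:{A,G}, HWX:{A,C} ∩→ {A}; cost 0
[col 1] DK: children D:{A}, K:{T} ∪→ {A,T}; cost 1
[col 1] HX: children H:{A}, X:{A} ∩→ {A}; cost 0
[col 1] HWX: children HX:{A}, W:{C} ∪→ {A,C}; cost 1
[col 1] DHKWX: children DK:{A,T}, HWX:{A,C} ∩→ {A}; cost 0
[col 2] DK: children D:{C}, K:{G} ∪→ {C,G}; cost 1
[col 2] HX: children H:{C}, X:{T} ∪→ {C,T}; cost 1
[col 2] HWX: children HX:{C,T}, W:{C} ∩→ {C}; cost 0
[col 2] DHKWX: children DK:{C,G}, HWX:{C} ∩→ {C}; cost 0
[col 3] DK: children D:{G}, K:{T} ∪→ {G,T}; cost 1
[col 3] HX: children H:{C}, X:{G} ∪→ {C,G}; cost 1
[col 3] HWX: children HX:{C,G}, W:{C} ∩→ {C}; cost 0
[col 3] DHKWX: children DK:{G,T}, HWX:{C} ∪→ {C,G,T}; cost 1
[col 4] DK: children D:{G}, K:{C} ∪→ {C,G}; cost 1
[col 4] HX: children H:{C}, X:{T} ∪→ {C,T}; cost 1
[col 4] HWX: children HX:{C,T}, W:{G} ∪→ {C,G,T}; cost 1
[col 4] DHKWX: children DK:{C,G}, HWX:{C,G,T} ∩→ {C,G}; cost 0
[col 5] DK: children D:{A}, K:{C} ∪→ {A,C}; cost 1
[col 5] HX: children H:{A}, X:{G} ∪→ {A,G}; cost 1
[col 5] HWX: children HX:{A,G}, W:{G} ∩→ {G}; cost 0
[col 5] DHKWX: children DK:{A,C}, HWX:{G} ∪→ {A,C,G}; cost 1
[col 6] DK: children D:{G}, K:{G} ∩→ {G}; cost 0
[col 6] HX: children H:{A}, X:{C} ∪→ {A,C}; cost 1
[col 6] HWX: children HX:{A,C}, W:{C} ∩→ {C}; cost 0
[col 6] DHKWX: children DK:{G}, HWX:{C} ∪→ {C,G}; cost 1
per-site changes: [2, 2, 2, 3, 3, 3, 2]; total = 17

17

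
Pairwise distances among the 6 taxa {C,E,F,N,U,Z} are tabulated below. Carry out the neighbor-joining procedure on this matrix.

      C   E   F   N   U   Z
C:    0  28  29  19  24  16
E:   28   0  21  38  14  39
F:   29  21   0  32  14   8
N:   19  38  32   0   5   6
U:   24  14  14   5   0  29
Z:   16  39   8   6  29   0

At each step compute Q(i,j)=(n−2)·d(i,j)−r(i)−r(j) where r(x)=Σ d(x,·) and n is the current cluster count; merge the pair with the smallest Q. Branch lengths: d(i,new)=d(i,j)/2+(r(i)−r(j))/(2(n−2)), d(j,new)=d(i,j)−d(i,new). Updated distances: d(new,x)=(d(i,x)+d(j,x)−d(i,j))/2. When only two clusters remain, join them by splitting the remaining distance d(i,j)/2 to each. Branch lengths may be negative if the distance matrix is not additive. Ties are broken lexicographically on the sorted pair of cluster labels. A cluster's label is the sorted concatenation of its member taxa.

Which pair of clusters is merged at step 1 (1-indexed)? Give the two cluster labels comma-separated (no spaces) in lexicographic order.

N,Z

iteration 1: select N,Z (d=6, Q=-174); attach at lengths (13/4, 11/4); label the merged cluster NZ
  updated: d(C,NZ)=29/2, d(E,NZ)=71/2, d(F,NZ)=17, d(NZ,U)=14
iteration 2: select C,NZ (d=29/2, Q=-133); attach at lengths (29/3, 29/6); label the merged cluster CNZ
  updated: d(CNZ,E)=49/2, d(CNZ,F)=63/4, d(CNZ,U)=47/4
iteration 3: select CNZ,F (d=63/4, Q=-285/4); attach at lengths (131/16, 121/16); label the merged cluster CFNZ
  updated: d(CFNZ,E)=119/8, d(CFNZ,U)=5
iteration 4: select CFNZ,E (d=119/8, Q=-271/8); attach at lengths (47/16, 191/16); label the merged cluster CEFNZ
  updated: d(CEFNZ,U)=33/16
iteration 5: select CEFNZ,U (d=33/16); attach at lengths (33/32, 33/32); label the merged cluster CEFNUZ
final tree: ((((C:29/3,(N:13/4,Z:11/4):29/6):131/16,F:121/16):47/16,E:191/16):33/32,U:33/32)
total length: 851/16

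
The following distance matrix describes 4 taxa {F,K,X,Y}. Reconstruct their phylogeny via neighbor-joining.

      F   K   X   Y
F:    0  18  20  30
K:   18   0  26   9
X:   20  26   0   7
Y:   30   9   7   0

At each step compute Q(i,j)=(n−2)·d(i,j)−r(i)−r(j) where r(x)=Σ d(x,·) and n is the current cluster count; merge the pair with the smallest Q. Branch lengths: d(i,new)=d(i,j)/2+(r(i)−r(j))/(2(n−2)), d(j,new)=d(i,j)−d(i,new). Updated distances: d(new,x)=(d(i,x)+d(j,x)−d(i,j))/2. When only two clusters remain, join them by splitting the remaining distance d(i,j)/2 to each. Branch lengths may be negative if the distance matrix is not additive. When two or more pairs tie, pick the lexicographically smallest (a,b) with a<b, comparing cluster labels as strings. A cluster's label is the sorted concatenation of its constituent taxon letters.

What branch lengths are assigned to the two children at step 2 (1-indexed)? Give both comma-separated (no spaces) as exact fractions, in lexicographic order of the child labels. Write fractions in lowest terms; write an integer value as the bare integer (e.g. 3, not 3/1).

step 1: merge (F,K) at d=18, Q=-85; branch lengths F→51/4, K→21/4; new cluster FK
  updated: d(FK,X)=14, d(FK,Y)=21/2
step 2: merge (FK,X) at d=14, Q=-63/2; branch lengths FK→35/4, X→21/4; new cluster FKX
  updated: d(FKX,Y)=7/4
step 3: merge (FKX,Y) at d=7/4; branch lengths FKX→7/8, Y→7/8; new cluster FKXY
final tree: (((F:51/4,K:21/4):35/4,X:21/4):7/8,Y:7/8)
total length: 135/4

35/4,21/4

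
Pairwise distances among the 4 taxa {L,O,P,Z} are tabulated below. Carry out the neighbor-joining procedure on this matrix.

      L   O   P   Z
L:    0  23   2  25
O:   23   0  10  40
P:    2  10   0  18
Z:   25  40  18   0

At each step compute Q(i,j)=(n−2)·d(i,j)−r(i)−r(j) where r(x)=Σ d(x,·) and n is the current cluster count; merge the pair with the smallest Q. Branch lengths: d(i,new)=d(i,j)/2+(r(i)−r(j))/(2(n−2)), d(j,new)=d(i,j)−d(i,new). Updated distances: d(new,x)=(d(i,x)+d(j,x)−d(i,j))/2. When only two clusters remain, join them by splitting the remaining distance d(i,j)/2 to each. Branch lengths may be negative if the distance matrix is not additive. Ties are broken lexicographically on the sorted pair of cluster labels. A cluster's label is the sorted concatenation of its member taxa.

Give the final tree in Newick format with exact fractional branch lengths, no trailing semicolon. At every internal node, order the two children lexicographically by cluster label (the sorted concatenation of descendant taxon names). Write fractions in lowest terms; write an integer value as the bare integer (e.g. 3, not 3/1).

step 1: merge (L,Z) at d=25, Q=-83; branch lengths L→17/4, Z→83/4; new cluster LZ
  updated: d(LZ,O)=19, d(LZ,P)=-5/2
step 2: merge (LZ,O) at d=19, Q=-53/2; branch lengths LZ→13/4, O→63/4; new cluster LOZ
  updated: d(LOZ,P)=-23/4
step 3: merge (LOZ,P) at d=-23/4; branch lengths LOZ→-23/8, P→-23/8; new cluster LOPZ
final tree: (((L:17/4,Z:83/4):13/4,O:63/4):-23/8,P:-23/8)
total length: 153/4

(((L:17/4,Z:83/4):13/4,O:63/4):-23/8,P:-23/8)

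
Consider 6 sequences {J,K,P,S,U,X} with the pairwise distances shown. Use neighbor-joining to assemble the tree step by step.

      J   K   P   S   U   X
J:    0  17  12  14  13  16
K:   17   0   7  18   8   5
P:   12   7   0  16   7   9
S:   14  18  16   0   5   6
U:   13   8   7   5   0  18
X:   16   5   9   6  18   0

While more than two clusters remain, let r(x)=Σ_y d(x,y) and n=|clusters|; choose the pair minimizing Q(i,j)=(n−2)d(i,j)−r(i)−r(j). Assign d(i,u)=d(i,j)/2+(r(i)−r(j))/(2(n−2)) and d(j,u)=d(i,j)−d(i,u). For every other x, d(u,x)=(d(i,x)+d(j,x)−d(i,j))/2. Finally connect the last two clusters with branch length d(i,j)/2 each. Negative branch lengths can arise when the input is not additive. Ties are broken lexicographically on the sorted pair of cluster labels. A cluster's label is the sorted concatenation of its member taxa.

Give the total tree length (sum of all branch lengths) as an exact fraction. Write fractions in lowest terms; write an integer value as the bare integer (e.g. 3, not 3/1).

step 1: merge (S,U) at d=5, Q=-90; branch lengths S→7/2, U→3/2; new cluster SU
  updated: d(J,SU)=11, d(K,SU)=21/2, d(P,SU)=9, d(SU,X)=19/2
step 2: merge (K,X) at d=5, Q=-64; branch lengths K→5/2, X→5/2; new cluster KX
  updated: d(J,KX)=14, d(KX,P)=11/2, d(KX,SU)=15/2
step 3: merge (J,SU) at d=11, Q=-85/2; branch lengths J→63/8, SU→25/8; new cluster JSU
  updated: d(JSU,KX)=21/4, d(JSU,P)=5
step 4: merge (JSU,KX) at d=21/4, Q=-63/4; branch lengths JSU→19/8, KX→23/8; new cluster JKSUX
  updated: d(JKSUX,P)=21/8
step 5: merge (JKSUX,P) at d=21/8; branch lengths JKSUX→21/16, P→21/16; new cluster JKPSUX
final tree: (((J:63/8,(S:7/2,U:3/2):25/8):19/8,(K:5/2,X:5/2):23/8):21/16,P:21/16)
total length: 231/8

231/8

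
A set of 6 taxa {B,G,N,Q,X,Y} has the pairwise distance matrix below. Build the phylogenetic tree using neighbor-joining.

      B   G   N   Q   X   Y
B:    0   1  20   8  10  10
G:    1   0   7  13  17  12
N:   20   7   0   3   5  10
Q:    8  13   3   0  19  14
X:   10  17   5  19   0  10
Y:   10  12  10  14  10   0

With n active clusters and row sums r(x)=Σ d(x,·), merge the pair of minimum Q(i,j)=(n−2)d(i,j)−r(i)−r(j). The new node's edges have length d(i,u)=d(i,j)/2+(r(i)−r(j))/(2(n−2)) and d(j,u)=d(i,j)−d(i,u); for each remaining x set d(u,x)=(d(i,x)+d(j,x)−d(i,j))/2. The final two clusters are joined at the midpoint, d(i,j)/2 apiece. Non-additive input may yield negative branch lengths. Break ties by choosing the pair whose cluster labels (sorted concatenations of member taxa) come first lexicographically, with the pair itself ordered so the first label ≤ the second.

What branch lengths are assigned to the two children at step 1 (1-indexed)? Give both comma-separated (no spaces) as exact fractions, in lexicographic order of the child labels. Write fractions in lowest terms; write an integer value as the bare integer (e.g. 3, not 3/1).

1. join B+G (d=1, Q=-95) ⇒ BG; edges |B|=3/8, |G|=5/8
  updated: d(BG,N)=13, d(BG,Q)=10, d(BG,X)=13, d(BG,Y)=21/2
2. join N+Q (d=3, Q=-68) ⇒ NQ; edges |N|=-1, |Q|=4
  updated: d(BG,NQ)=10, d(NQ,X)=21/2, d(NQ,Y)=21/2
3. join BG+NQ (d=10, Q=-89/2) ⇒ BGNQ; edges |BG|=45/8, |NQ|=35/8
  updated: d(BGNQ,X)=27/4, d(BGNQ,Y)=11/2
4. join BGNQ+X (d=27/4, Q=-89/4) ⇒ BGNQX; edges |BGNQ|=9/8, |X|=45/8
  updated: d(BGNQX,Y)=35/8
5. join BGNQX+Y (d=35/8) ⇒ BGNQXY; edges |BGNQX|=35/16, |Y|=35/16
final tree: ((((B:3/8,G:5/8):45/8,(N:-1,Q:4):35/8):9/8,X:45/8):35/16,Y:35/16)
total length: 201/8

3/8,5/8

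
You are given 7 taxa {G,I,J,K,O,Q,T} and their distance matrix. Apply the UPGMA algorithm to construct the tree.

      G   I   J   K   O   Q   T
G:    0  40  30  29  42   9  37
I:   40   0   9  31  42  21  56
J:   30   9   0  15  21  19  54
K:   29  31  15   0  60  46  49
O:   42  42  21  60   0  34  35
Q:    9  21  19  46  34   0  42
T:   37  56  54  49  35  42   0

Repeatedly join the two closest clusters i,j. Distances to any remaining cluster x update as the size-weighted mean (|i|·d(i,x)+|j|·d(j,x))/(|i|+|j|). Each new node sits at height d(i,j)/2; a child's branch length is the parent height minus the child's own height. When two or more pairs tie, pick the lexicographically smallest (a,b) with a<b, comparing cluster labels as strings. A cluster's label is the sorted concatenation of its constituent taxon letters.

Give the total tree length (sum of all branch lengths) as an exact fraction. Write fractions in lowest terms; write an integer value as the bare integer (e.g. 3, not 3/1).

5827/60

step 1: merge (G,Q) at d=9; branch lengths G→9/2, Q→9/2; new cluster GQ
  updated: d(GQ,I)=61/2, d(GQ,J)=49/2, d(GQ,K)=75/2, d(GQ,O)=38, d(GQ,T)=79/2
step 2: merge (I,J) at d=9; branch lengths I→9/2, J→9/2; new cluster IJ
  updated: d(GQ,IJ)=55/2, d(IJ,K)=23, d(IJ,O)=63/2, d(IJ,T)=55
step 3: merge (IJ,K) at d=23; branch lengths IJ→7, K→23/2; new cluster IJK
  updated: d(GQ,IJK)=185/6, d(IJK,O)=41, d(IJK,T)=53
step 4: merge (GQ,IJK) at d=185/6; branch lengths GQ→131/12, IJK→47/12; new cluster GIJKQ
  updated: d(GIJKQ,O)=199/5, d(GIJKQ,T)=238/5
step 5: merge (O,T) at d=35; branch lengths O→35/2, T→35/2; new cluster OT
  updated: d(GIJKQ,OT)=437/10
step 6: merge (GIJKQ,OT) at d=437/10; branch lengths GIJKQ→193/30, OT→87/20; new cluster GIJKOQT
final tree: (((G:9/2,Q:9/2):131/12,((I:9/2,J:9/2):7,K:23/2):47/12):193/30,(O:35/2,T:35/2):87/20)
total length: 5827/60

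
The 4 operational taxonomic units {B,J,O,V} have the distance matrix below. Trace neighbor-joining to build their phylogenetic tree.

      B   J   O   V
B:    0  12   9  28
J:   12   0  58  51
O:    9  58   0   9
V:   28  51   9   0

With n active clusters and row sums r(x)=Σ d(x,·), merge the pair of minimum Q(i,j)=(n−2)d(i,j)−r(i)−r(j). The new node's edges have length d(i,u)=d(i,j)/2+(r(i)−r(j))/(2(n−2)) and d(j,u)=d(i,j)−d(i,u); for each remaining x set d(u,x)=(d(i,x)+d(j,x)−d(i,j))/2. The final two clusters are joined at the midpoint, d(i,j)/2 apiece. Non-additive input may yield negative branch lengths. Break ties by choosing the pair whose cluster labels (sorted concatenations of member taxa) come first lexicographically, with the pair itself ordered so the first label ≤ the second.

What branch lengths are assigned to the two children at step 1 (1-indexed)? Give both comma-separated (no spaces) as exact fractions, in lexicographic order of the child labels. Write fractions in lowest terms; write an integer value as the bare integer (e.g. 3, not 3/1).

-12,24

step 1: merge (B,J) at d=12, Q=-146; branch lengths B→-12, J→24; new cluster BJ
  updated: d(BJ,O)=55/2, d(BJ,V)=67/2
step 2: merge (BJ,O) at d=55/2, Q=-70; branch lengths BJ→26, O→3/2; new cluster BJO
  updated: d(BJO,V)=15/2
step 3: merge (BJO,V) at d=15/2; branch lengths BJO→15/4, V→15/4; new cluster BJOV
final tree: (((B:-12,J:24):26,O:3/2):15/4,V:15/4)
total length: 47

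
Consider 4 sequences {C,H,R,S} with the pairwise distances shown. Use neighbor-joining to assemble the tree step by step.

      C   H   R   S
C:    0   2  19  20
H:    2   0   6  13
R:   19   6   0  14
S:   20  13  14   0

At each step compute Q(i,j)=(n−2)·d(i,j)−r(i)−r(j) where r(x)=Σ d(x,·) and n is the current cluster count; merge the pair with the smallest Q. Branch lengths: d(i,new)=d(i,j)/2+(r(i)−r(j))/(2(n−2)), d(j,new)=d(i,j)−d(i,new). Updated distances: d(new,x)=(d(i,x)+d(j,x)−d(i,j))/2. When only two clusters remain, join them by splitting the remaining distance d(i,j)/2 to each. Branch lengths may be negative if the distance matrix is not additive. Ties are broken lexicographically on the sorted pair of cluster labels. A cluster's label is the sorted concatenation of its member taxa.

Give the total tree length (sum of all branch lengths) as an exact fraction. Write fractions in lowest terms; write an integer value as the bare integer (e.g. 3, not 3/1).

step 1: merge (C,H) at d=2, Q=-58; branch lengths C→6, H→-4; new cluster CH
  updated: d(CH,R)=23/2, d(CH,S)=31/2
step 2: merge (CH,R) at d=23/2, Q=-41; branch lengths CH→13/2, R→5; new cluster CHR
  updated: d(CHR,S)=9
step 3: merge (CHR,S) at d=9; branch lengths CHR→9/2, S→9/2; new cluster CHRS
final tree: (((C:6,H:-4):13/2,R:5):9/2,S:9/2)
total length: 45/2

45/2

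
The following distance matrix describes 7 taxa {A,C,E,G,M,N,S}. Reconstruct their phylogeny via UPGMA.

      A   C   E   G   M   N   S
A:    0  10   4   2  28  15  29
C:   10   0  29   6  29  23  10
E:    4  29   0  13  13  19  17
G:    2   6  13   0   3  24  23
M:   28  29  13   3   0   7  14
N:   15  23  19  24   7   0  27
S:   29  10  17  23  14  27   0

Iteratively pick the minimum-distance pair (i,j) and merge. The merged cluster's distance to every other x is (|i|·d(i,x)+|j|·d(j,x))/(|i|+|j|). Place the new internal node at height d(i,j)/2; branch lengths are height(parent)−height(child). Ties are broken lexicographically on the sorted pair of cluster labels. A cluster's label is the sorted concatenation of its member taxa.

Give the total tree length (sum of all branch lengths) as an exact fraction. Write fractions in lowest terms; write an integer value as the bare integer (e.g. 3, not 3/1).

iteration 1: select A,G (d=2); attach at lengths (1, 1); label the merged cluster AG
  updated: d(AG,C)=8, d(AG,E)=17/2, d(AG,M)=31/2, d(AG,N)=39/2, d(AG,S)=26
iteration 2: select M,N (d=7); attach at lengths (7/2, 7/2); label the merged cluster MN
  updated: d(AG,MN)=35/2, d(C,MN)=26, d(E,MN)=16, d(MN,S)=41/2
iteration 3: select AG,C (d=8); attach at lengths (3, 4); label the merged cluster ACG
  updated: d(ACG,E)=46/3, d(ACG,MN)=61/3, d(ACG,S)=62/3
iteration 4: select ACG,E (d=46/3); attach at lengths (11/3, 23/3); label the merged cluster ACEG
  updated: d(ACEG,MN)=77/4, d(ACEG,S)=79/4
iteration 5: select ACEG,MN (d=77/4); attach at lengths (47/24, 49/8); label the merged cluster ACEGMN
  updated: d(ACEGMN,S)=20
iteration 6: select ACEGMN,S (d=20); attach at lengths (3/8, 10); label the merged cluster ACEGMNS
final tree: (((((A:1,G:1):3,C:4):11/3,E:23/3):47/24,(M:7/2,N:7/2):49/8):3/8,S:10)
total length: 1099/24

1099/24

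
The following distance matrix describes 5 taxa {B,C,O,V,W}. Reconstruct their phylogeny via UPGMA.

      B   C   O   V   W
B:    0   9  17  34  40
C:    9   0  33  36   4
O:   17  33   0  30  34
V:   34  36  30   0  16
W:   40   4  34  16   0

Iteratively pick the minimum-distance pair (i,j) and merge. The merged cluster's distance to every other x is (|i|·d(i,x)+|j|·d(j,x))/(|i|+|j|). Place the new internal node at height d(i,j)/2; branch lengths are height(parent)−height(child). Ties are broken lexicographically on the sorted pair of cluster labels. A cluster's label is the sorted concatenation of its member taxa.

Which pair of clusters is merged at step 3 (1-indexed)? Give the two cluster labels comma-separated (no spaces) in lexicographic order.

CW,V

step 1: merge (C,W) at d=4; branch lengths C→2, W→2; new cluster CW
  updated: d(B,CW)=49/2, d(CW,O)=67/2, d(CW,V)=26
step 2: merge (B,O) at d=17; branch lengths B→17/2, O→17/2; new cluster BO
  updated: d(BO,CW)=29, d(BO,V)=32
step 3: merge (CW,V) at d=26; branch lengths CW→11, V→13; new cluster CVW
  updated: d(BO,CVW)=30
step 4: merge (BO,CVW) at d=30; branch lengths BO→13/2, CVW→2; new cluster BCOVW
final tree: ((B:17/2,O:17/2):13/2,((C:2,W:2):11,V:13):2)
total length: 107/2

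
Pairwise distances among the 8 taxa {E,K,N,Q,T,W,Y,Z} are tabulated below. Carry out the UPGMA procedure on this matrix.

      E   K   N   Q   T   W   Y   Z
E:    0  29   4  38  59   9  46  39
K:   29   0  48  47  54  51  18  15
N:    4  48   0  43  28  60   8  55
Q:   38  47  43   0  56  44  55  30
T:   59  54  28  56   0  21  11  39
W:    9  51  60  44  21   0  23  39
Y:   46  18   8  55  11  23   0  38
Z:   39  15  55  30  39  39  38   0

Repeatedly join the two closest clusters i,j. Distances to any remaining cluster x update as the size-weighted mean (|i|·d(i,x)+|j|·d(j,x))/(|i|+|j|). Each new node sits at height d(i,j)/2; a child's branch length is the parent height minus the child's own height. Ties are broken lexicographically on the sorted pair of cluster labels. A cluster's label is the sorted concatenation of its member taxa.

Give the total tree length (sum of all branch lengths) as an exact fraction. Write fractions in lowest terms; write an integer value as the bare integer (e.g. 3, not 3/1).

1. join E+N (d=4) ⇒ EN; edges |E|=2, |N|=2
  updated: d(EN,K)=77/2, d(EN,Q)=81/2, d(EN,T)=87/2, d(EN,W)=69/2, d(EN,Y)=27, d(EN,Z)=47
2. join T+Y (d=11) ⇒ TY; edges |T|=11/2, |Y|=11/2
  updated: d(EN,TY)=141/4, d(K,TY)=36, d(Q,TY)=111/2, d(TY,W)=22, d(TY,Z)=77/2
3. join K+Z (d=15) ⇒ KZ; edges |K|=15/2, |Z|=15/2
  updated: d(EN,KZ)=171/4, d(KZ,Q)=77/2, d(KZ,TY)=149/4, d(KZ,W)=45
4. join TY+W (d=22) ⇒ TWY; edges |TY|=11/2, |W|=11
  updated: d(EN,TWY)=35, d(KZ,TWY)=239/6, d(Q,TWY)=155/3
5. join EN+TWY (d=35) ⇒ ENTWY; edges |EN|=31/2, |TWY|=13/2
  updated: d(ENTWY,KZ)=41, d(ENTWY,Q)=236/5
6. join KZ+Q (d=77/2) ⇒ KQZ; edges |KZ|=47/4, |Q|=77/4
  updated: d(ENTWY,KQZ)=646/15
7. join ENTWY+KQZ (d=646/15) ⇒ EKNQTWYZ; edges |ENTWY|=121/30, |KQZ|=137/60
final tree: (((E:2,N:2):31/2,((T:11/2,Y:11/2):11/2,W:11):13/2):121/30,((K:15/2,Z:15/2):47/4,Q:77/4):137/60)
total length: 6349/60

6349/60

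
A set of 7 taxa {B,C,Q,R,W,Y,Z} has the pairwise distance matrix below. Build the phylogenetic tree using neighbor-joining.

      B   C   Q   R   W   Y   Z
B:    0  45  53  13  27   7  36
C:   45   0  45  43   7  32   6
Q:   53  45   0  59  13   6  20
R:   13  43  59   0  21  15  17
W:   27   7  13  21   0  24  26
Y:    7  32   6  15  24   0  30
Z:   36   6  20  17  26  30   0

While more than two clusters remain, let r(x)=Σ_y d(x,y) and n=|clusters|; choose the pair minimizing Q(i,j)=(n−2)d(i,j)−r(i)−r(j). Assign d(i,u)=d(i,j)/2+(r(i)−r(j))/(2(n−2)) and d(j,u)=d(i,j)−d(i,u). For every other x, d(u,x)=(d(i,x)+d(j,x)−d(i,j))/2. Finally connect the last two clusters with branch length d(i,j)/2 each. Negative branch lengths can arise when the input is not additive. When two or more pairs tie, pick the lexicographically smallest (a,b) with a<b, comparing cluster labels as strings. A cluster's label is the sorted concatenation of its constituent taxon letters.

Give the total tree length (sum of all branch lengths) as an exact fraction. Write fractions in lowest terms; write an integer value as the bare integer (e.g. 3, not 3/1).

1025/16

1. join B+R (d=13, Q=-284) ⇒ BR; edges |B|=39/5, |R|=26/5
  updated: d(BR,C)=75/2, d(BR,Q)=99/2, d(BR,W)=35/2, d(BR,Y)=9/2, d(BR,Z)=20
2. join BR+Y (d=9/2, Q=-415/2) ⇒ BRY; edges |BR|=101/16, |Y|=-29/16
  updated: d(BRY,C)=65/2, d(BRY,Q)=51/2, d(BRY,W)=37/2, d(BRY,Z)=91/4
3. join C+Z (d=6, Q=-589/4) ⇒ CZ; edges |C|=45/8, |Z|=3/8
  updated: d(BRY,CZ)=197/8, d(CZ,Q)=59/2, d(CZ,W)=27/2
4. join BRY+CZ (d=197/8, Q=-87) ⇒ BCRYZ; edges |BRY|=201/16, |CZ|=193/16
  updated: d(BCRYZ,Q)=243/16, d(BCRYZ,W)=59/16
5. join BCRYZ+Q (d=243/16, Q=-255/8) ⇒ BCQRYZ; edges |BCRYZ|=47/16, |Q|=49/4
  updated: d(BCQRYZ,W)=3/4
6. join BCQRYZ+W (d=3/4) ⇒ BCQRWYZ; edges |BCQRYZ|=3/8, |W|=3/8
final tree: (((((B:39/5,R:26/5):101/16,Y:-29/16):201/16,(C:45/8,Z:3/8):193/16):47/16,Q:49/4):3/8,W:3/8)
total length: 1025/16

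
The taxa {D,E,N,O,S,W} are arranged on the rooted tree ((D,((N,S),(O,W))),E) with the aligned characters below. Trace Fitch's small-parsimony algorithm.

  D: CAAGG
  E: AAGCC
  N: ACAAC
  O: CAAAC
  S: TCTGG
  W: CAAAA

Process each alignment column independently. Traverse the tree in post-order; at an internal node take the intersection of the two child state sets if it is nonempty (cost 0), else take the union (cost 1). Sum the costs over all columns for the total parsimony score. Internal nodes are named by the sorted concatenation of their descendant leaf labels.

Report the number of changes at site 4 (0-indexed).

3

site 0, node NS: N={A} ∪ S={T} → {A,T} (+1)
site 0, node OW: O={C} ∩ W={C} → {C} (+0)
site 0, node NOSW: NS={A,T} ∪ OW={C} → {A,C,T} (+1)
site 0, node DNOSW: D={C} ∩ NOSW={A,C,T} → {C} (+0)
site 0, node DENOSW: DNOSW={C} ∪ E={A} → {A,C} (+1)
site 1, node NS: N={C} ∩ S={C} → {C} (+0)
site 1, node OW: O={A} ∩ W={A} → {A} (+0)
site 1, node NOSW: NS={C} ∪ OW={A} → {A,C} (+1)
site 1, node DNOSW: D={A} ∩ NOSW={A,C} → {A} (+0)
site 1, node DENOSW: DNOSW={A} ∩ E={A} → {A} (+0)
site 2, node NS: N={A} ∪ S={T} → {A,T} (+1)
site 2, node OW: O={A} ∩ W={A} → {A} (+0)
site 2, node NOSW: NS={A,T} ∩ OW={A} → {A} (+0)
site 2, node DNOSW: D={A} ∩ NOSW={A} → {A} (+0)
site 2, node DENOSW: DNOSW={A} ∪ E={G} → {A,G} (+1)
site 3, node NS: N={A} ∪ S={G} → {A,G} (+1)
site 3, node OW: O={A} ∩ W={A} → {A} (+0)
site 3, node NOSW: NS={A,G} ∩ OW={A} → {A} (+0)
site 3, node DNOSW: D={G} ∪ NOSW={A} → {A,G} (+1)
site 3, node DENOSW: DNOSW={A,G} ∪ E={C} → {A,C,G} (+1)
site 4, node NS: N={C} ∪ S={G} → {C,G} (+1)
site 4, node OW: O={C} ∪ W={A} → {A,C} (+1)
site 4, node NOSW: NS={C,G} ∩ OW={A,C} → {C} (+0)
site 4, node DNOSW: D={G} ∪ NOSW={C} → {C,G} (+1)
site 4, node DENOSW: DNOSW={C,G} ∩ E={C} → {C} (+0)
per-site changes: [3, 1, 2, 3, 3]; total = 12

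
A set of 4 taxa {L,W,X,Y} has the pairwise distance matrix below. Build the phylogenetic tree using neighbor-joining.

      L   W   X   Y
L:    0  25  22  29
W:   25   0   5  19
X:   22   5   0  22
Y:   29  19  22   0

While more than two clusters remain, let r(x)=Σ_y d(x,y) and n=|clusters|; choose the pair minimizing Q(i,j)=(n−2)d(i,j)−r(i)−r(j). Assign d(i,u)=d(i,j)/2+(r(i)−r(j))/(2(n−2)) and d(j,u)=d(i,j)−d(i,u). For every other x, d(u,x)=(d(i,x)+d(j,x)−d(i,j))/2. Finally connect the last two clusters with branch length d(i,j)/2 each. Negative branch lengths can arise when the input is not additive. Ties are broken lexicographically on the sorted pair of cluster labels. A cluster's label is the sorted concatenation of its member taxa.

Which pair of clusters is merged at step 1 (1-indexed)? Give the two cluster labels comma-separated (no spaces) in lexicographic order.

step 1: merge (L,Y) at d=29, Q=-88; branch lengths L→16, Y→13; new cluster LY
  updated: d(LY,W)=15/2, d(LY,X)=15/2
step 2: merge (LY,W) at d=15/2, Q=-20; branch lengths LY→5, W→5/2; new cluster LWY
  updated: d(LWY,X)=5/2
step 3: merge (LWY,X) at d=5/2; branch lengths LWY→5/4, X→5/4; new cluster LWXY
final tree: (((L:16,Y:13):5,W:5/2):5/4,X:5/4)
total length: 39

L,Y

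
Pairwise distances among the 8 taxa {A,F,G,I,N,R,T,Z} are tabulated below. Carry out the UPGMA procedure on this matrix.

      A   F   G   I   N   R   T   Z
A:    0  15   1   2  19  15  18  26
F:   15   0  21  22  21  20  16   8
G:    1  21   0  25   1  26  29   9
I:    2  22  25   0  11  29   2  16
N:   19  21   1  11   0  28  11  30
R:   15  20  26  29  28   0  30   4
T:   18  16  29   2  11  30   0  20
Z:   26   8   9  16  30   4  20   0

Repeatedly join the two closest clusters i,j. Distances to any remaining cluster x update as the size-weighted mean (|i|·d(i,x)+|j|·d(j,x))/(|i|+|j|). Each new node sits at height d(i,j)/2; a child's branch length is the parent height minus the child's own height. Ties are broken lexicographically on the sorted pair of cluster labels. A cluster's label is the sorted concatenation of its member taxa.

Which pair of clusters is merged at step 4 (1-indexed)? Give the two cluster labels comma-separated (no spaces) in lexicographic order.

step 1: merge (A,G) at d=1; branch lengths A→1/2, G→1/2; new cluster AG
  updated: d(AG,F)=18, d(AG,I)=27/2, d(AG,N)=10, d(AG,R)=41/2, d(AG,T)=47/2, d(AG,Z)=35/2
step 2: merge (I,T) at d=2; branch lengths I→1, T→1; new cluster IT
  updated: d(AG,IT)=37/2, d(F,IT)=19, d(IT,N)=11, d(IT,R)=59/2, d(IT,Z)=18
step 3: merge (R,Z) at d=4; branch lengths R→2, Z→2; new cluster RZ
  updated: d(AG,RZ)=19, d(F,RZ)=14, d(IT,RZ)=95/4, d(N,RZ)=29
step 4: merge (AG,N) at d=10; branch lengths AG→9/2, N→5; new cluster AGN
  updated: d(AGN,F)=19, d(AGN,IT)=16, d(AGN,RZ)=67/3
step 5: merge (F,RZ) at d=14; branch lengths F→7, RZ→5; new cluster FRZ
  updated: d(AGN,FRZ)=191/9, d(FRZ,IT)=133/6
step 6: merge (AGN,IT) at d=16; branch lengths AGN→3, IT→7; new cluster AGINT
  updated: d(AGINT,FRZ)=108/5
step 7: merge (AGINT,FRZ) at d=108/5; branch lengths AGINT→14/5, FRZ→19/5; new cluster AFGINRTZ
final tree: ((((A:1/2,G:1/2):9/2,N:5):3,(I:1,T:1):7):14/5,(F:7,(R:2,Z:2):5):19/5)
total length: 451/10

AG,N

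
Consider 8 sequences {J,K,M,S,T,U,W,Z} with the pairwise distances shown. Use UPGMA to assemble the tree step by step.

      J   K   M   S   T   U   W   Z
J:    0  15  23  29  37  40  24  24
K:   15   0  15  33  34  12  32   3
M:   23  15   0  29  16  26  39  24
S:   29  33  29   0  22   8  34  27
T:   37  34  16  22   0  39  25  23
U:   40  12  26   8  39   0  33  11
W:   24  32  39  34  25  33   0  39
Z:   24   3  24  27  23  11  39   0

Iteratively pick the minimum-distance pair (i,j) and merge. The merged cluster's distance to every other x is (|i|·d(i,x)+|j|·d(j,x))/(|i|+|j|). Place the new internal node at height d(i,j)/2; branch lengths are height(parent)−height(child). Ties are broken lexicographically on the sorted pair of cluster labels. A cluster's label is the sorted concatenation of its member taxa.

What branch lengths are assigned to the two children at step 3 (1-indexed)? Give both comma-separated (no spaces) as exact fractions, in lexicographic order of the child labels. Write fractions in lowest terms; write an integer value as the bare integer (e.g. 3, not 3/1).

iteration 1: select K,Z (d=3); attach at lengths (3/2, 3/2); label the merged cluster KZ
  updated: d(J,KZ)=39/2, d(KZ,M)=39/2, d(KZ,S)=30, d(KZ,T)=57/2, d(KZ,U)=23/2, d(KZ,W)=71/2
iteration 2: select S,U (d=8); attach at lengths (4, 4); label the merged cluster SU
  updated: d(J,SU)=69/2, d(KZ,SU)=83/4, d(M,SU)=55/2, d(SU,T)=61/2, d(SU,W)=67/2
iteration 3: select M,T (d=16); attach at lengths (8, 8); label the merged cluster MT
  updated: d(J,MT)=30, d(KZ,MT)=24, d(MT,SU)=29, d(MT,W)=32
iteration 4: select J,KZ (d=39/2); attach at lengths (39/4, 33/4); label the merged cluster JKZ
  updated: d(JKZ,MT)=26, d(JKZ,SU)=76/3, d(JKZ,W)=95/3
iteration 5: select JKZ,SU (d=76/3); attach at lengths (35/12, 26/3); label the merged cluster JKSUZ
  updated: d(JKSUZ,MT)=136/5, d(JKSUZ,W)=162/5
iteration 6: select JKSUZ,MT (d=136/5); attach at lengths (14/15, 28/5); label the merged cluster JKMSTUZ
  updated: d(JKMSTUZ,W)=226/7
iteration 7: select JKMSTUZ,W (d=226/7); attach at lengths (89/35, 113/7); label the merged cluster JKMSTUWZ
final tree: ((((J:39/4,(K:3/2,Z:3/2):33/4):35/12,(S:4,U:4):26/3):14/15,(M:8,T:8):28/5):89/35,W:113/7)
total length: 34357/420

8,8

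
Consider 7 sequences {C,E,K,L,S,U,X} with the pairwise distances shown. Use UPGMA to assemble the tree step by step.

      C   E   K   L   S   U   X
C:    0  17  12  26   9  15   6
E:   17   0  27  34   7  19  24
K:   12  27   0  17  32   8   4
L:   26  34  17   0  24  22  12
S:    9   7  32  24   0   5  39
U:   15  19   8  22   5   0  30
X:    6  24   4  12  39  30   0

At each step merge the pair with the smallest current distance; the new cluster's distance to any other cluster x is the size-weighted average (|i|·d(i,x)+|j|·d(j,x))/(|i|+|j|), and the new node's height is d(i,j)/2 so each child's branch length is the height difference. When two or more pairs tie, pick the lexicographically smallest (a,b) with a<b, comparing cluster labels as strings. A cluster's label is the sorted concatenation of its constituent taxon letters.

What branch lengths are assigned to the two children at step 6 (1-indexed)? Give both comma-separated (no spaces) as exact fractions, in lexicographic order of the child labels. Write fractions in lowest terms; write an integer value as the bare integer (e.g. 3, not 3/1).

iteration 1: select K,X (d=4); attach at lengths (2, 2); label the merged cluster KX
  updated: d(C,KX)=9, d(E,KX)=51/2, d(KX,L)=29/2, d(KX,S)=71/2, d(KX,U)=19
iteration 2: select S,U (d=5); attach at lengths (5/2, 5/2); label the merged cluster SU
  updated: d(C,SU)=12, d(E,SU)=13, d(KX,SU)=109/4, d(L,SU)=23
iteration 3: select C,KX (d=9); attach at lengths (9/2, 5/2); label the merged cluster CKX
  updated: d(CKX,E)=68/3, d(CKX,L)=55/3, d(CKX,SU)=133/6
iteration 4: select E,SU (d=13); attach at lengths (13/2, 4); label the merged cluster ESU
  updated: d(CKX,ESU)=67/3, d(ESU,L)=80/3
iteration 5: select CKX,L (d=55/3); attach at lengths (14/3, 55/6); label the merged cluster CKLX
  updated: d(CKLX,ESU)=281/12
iteration 6: select CKLX,ESU (d=281/12); attach at lengths (61/24, 125/24); label the merged cluster CEKLSUX
final tree: (((C:9/2,(K:2,X:2):5/2):14/3,L:55/6):61/24,(E:13/2,(S:5/2,U:5/2):4):125/24)
total length: 577/12

61/24,125/24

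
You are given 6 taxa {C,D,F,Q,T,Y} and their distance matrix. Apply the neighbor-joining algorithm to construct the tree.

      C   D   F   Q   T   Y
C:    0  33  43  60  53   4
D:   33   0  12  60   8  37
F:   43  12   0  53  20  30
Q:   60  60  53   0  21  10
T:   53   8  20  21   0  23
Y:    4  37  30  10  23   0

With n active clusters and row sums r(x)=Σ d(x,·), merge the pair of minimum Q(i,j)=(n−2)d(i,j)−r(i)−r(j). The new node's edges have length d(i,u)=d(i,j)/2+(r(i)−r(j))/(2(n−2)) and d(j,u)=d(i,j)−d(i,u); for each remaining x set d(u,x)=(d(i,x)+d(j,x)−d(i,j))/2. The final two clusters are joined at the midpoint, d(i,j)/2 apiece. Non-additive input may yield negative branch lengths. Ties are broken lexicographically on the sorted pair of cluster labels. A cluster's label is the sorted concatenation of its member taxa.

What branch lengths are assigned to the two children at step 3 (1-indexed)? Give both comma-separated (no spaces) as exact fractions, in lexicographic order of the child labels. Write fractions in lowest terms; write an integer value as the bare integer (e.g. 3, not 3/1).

213/16,-21/16

1. join C+Y (d=4, Q=-281) ⇒ CY; edges |C|=105/8, |Y|=-73/8
  updated: d(CY,D)=33, d(CY,F)=69/2, d(CY,Q)=33, d(CY,T)=36
2. join CY+Q (d=33, Q=-409/2) ⇒ CQY; edges |CY|=137/12, |Q|=259/12
  updated: d(CQY,D)=30, d(CQY,F)=109/4, d(CQY,T)=12
3. join CQY+T (d=12, Q=-341/4) ⇒ CQTY; edges |CQY|=213/16, |T|=-21/16
  updated: d(CQTY,D)=13, d(CQTY,F)=141/8
4. join CQTY+D (d=13, Q=-341/8) ⇒ CDQTY; edges |CQTY|=149/16, |D|=59/16
  updated: d(CDQTY,F)=133/16
5. join CDQTY+F (d=133/16) ⇒ CDFQTY; edges |CDQTY|=133/32, |F|=133/32
final tree: (((((C:105/8,Y:-73/8):137/12,Q:259/12):213/16,T:-21/16):149/16,D:59/16):133/32,F:133/32)
total length: 1125/16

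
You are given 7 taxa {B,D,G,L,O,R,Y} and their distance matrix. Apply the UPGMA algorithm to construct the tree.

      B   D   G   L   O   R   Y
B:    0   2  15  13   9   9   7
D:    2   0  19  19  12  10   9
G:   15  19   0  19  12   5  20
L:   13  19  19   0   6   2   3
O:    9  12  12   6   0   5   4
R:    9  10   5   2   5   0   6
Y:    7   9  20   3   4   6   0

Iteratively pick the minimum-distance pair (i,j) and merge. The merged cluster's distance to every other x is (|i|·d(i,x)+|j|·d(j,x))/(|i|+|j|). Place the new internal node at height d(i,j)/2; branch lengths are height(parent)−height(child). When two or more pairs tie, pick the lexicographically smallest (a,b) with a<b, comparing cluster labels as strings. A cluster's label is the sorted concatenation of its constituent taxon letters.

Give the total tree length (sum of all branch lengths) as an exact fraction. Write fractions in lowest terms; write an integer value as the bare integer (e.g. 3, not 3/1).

27

iteration 1: select B,D (d=2); attach at lengths (1, 1); label the merged cluster BD
  updated: d(BD,G)=17, d(BD,L)=16, d(BD,O)=21/2, d(BD,R)=19/2, d(BD,Y)=8
iteration 2: select L,R (d=2); attach at lengths (1, 1); label the merged cluster LR
  updated: d(BD,LR)=51/4, d(G,LR)=12, d(LR,O)=11/2, d(LR,Y)=9/2
iteration 3: select O,Y (d=4); attach at lengths (2, 2); label the merged cluster OY
  updated: d(BD,OY)=37/4, d(G,OY)=16, d(LR,OY)=5
iteration 4: select LR,OY (d=5); attach at lengths (3/2, 1/2); label the merged cluster LORY
  updated: d(BD,LORY)=11, d(G,LORY)=14
iteration 5: select BD,LORY (d=11); attach at lengths (9/2, 3); label the merged cluster BDLORY
  updated: d(BDLORY,G)=15
iteration 6: select BDLORY,G (d=15); attach at lengths (2, 15/2); label the merged cluster BDGLORY
final tree: (((B:1,D:1):9/2,((L:1,R:1):3/2,(O:2,Y:2):1/2):3):2,G:15/2)
total length: 27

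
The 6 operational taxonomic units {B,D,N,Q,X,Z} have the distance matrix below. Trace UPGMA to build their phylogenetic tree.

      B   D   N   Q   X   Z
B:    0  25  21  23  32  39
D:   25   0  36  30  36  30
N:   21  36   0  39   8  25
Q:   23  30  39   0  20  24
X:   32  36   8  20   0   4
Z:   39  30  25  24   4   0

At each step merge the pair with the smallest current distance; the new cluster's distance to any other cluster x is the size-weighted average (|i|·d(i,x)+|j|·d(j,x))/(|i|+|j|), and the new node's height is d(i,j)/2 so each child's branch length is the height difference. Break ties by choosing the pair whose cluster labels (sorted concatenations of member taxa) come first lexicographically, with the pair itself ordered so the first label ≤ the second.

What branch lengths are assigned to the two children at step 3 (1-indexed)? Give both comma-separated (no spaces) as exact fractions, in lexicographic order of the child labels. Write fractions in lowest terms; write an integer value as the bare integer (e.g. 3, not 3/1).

step 1: merge (X,Z) at d=4; branch lengths X→2, Z→2; new cluster XZ
  updated: d(B,XZ)=71/2, d(D,XZ)=33, d(N,XZ)=33/2, d(Q,XZ)=22
step 2: merge (N,XZ) at d=33/2; branch lengths N→33/4, XZ→25/4; new cluster NXZ
  updated: d(B,NXZ)=92/3, d(D,NXZ)=34, d(NXZ,Q)=83/3
step 3: merge (B,Q) at d=23; branch lengths B→23/2, Q→23/2; new cluster BQ
  updated: d(BQ,D)=55/2, d(BQ,NXZ)=175/6
step 4: merge (BQ,D) at d=55/2; branch lengths BQ→9/4, D→55/4; new cluster BDQ
  updated: d(BDQ,NXZ)=277/9
step 5: merge (BDQ,NXZ) at d=277/9; branch lengths BDQ→59/36, NXZ→257/36; new cluster BDNQXZ
final tree: (((B:23/2,Q:23/2):9/4,D:55/4):59/36,(N:33/4,(X:2,Z:2):25/4):257/36)
total length: 1193/18

23/2,23/2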